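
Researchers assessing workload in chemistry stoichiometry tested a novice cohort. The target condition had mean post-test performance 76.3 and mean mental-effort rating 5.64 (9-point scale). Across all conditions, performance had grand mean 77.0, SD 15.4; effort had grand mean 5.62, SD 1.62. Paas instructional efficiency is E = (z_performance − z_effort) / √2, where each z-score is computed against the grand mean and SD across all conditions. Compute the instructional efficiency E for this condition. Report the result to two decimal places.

z_performance = (76.3 − 77.0) / 15.4 = -0.7000 / 15.4 = -0.0455.
z_effort = (5.64 − 5.62) / 1.62 = 0.0200 / 1.62 = 0.0123.
z_P − z_E = -0.0455 − 0.0123 = -0.0578.
E = -0.0578 / √2 = -0.0578 / 1.41421 = -0.0409 ≈ -0.04.

-0.04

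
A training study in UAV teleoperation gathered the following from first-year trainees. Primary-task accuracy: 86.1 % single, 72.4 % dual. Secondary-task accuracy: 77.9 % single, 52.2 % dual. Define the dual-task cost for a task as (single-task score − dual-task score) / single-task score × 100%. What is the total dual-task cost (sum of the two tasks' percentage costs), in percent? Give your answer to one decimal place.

48.9

Primary cost = (86.1 − 72.4) / 86.1 × 100% = 15.9117%.
Secondary cost = (77.9 − 52.2) / 77.9 × 100% = 32.9910%.
Total = 15.9117% + 32.9910% = 48.9027% ≈ 48.9%.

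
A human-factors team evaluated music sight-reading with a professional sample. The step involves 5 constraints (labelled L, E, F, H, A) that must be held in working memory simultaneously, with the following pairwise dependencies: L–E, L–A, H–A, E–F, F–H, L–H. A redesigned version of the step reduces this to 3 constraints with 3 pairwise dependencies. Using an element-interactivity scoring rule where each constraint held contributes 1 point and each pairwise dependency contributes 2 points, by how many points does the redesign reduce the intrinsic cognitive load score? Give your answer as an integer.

8

Original: 5 × 1 + 6 × 2 = 5 + 12 = 17.
Redesigned: 3 × 1 + 3 × 2 = 3 + 6 = 9.
Reduction = 17 − 9 = 8.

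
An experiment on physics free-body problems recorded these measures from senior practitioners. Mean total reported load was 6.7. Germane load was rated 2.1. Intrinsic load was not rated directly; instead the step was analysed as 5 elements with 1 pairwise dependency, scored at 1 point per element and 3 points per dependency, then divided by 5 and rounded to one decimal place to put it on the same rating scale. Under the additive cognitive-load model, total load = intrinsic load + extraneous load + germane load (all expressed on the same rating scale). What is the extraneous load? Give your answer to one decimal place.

3.0

Intrinsic (element-interactivity): (5 × 1 + 1 × 3) / 5 = 8 / 5 = 1.6000 → 1.6.
extraneous load = total − intrinsic − germane
             = 6.7 − 1.6 − 2.1 = 3.0.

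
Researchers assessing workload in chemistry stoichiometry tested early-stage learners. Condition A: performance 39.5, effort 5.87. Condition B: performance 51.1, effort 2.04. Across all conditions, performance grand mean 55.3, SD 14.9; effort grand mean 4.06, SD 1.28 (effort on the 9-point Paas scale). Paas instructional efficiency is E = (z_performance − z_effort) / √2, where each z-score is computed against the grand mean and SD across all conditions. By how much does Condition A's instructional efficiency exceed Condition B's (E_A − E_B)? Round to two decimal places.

Condition A: z_P = (39.5 − 55.3)/14.9 = -1.0604; z_E = (5.87 − 4.06)/1.28 = 1.4141; E_A = (-1.0604 − 1.4141)/√2 = -1.7497.
Condition B: z_P = (51.1 − 55.3)/14.9 = -0.2819; z_E = (2.04 − 4.06)/1.28 = -1.5781; E_B = (-0.2819 − (-1.5781))/√2 = 0.9166.
E_A − E_B = -1.7497 − 0.9166 = -2.6663 ≈ -2.67.

-2.67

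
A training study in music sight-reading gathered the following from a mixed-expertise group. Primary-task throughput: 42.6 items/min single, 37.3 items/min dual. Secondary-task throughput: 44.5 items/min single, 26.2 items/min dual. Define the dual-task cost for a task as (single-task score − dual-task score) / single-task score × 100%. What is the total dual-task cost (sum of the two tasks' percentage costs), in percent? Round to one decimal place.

Primary cost = (42.6 − 37.3) / 42.6 × 100% = 12.4413%.
Secondary cost = (44.5 − 26.2) / 44.5 × 100% = 41.1236%.
Total = 12.4413% + 41.1236% = 53.5649% ≈ 53.6%.

53.6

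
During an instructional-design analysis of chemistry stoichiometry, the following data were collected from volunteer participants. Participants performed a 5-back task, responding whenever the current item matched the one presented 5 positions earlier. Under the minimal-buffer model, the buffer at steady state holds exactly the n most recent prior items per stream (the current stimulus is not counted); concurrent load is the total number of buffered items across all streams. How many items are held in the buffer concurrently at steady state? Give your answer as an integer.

The buffer holds the 5 most recent prior items.
Steady-state concurrent load = 5 items.

5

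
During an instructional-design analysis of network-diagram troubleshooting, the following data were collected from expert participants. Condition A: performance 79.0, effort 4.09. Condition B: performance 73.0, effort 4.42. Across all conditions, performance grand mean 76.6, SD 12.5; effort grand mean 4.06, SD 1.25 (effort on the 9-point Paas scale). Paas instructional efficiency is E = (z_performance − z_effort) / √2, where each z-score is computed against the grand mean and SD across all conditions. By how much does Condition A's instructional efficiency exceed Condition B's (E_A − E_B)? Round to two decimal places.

Condition A: z_P = (79.0 − 76.6)/12.5 = 0.1920; z_E = (4.09 − 4.06)/1.25 = 0.0240; E_A = (0.1920 − 0.0240)/√2 = 0.1188.
Condition B: z_P = (73.0 − 76.6)/12.5 = -0.2880; z_E = (4.42 − 4.06)/1.25 = 0.2880; E_B = (-0.2880 − 0.2880)/√2 = -0.4073.
E_A − E_B = 0.1188 − (-0.4073) = 0.5261 ≈ 0.53.

0.53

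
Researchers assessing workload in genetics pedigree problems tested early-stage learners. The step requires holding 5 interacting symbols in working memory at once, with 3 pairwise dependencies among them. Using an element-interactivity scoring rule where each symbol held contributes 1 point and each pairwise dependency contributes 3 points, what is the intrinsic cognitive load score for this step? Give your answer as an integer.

14

Element contribution: 5 × 1 = 5.
Interaction contribution: 3 × 3 = 9.
Intrinsic load = 5 + 9 = 14.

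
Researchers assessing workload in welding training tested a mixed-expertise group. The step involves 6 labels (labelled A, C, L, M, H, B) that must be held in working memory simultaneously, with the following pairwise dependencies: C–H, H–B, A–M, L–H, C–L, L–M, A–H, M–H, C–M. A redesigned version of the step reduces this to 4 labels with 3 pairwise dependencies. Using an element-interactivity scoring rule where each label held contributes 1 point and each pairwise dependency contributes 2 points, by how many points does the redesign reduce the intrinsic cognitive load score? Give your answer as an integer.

14

Original: 6 × 1 + 9 × 2 = 6 + 18 = 24.
Redesigned: 4 × 1 + 3 × 2 = 4 + 6 = 10.
Reduction = 24 − 10 = 14.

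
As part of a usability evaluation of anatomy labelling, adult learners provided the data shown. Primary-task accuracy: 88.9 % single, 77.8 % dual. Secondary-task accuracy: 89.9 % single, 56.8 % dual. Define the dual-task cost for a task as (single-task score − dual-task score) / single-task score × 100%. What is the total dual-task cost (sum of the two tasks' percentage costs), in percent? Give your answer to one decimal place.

Primary cost = (88.9 − 77.8) / 88.9 × 100% = 12.4859%.
Secondary cost = (89.9 − 56.8) / 89.9 × 100% = 36.8187%.
Total = 12.4859% + 36.8187% = 49.3046% ≈ 49.3%.

49.3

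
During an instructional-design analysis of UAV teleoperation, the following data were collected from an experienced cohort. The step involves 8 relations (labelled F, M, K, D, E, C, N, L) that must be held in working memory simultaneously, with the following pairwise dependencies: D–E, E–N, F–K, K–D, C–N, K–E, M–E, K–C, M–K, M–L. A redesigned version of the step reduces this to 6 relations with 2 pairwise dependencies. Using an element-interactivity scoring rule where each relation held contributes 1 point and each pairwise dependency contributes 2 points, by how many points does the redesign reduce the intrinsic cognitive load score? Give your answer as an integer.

Original: 8 × 1 + 10 × 2 = 8 + 20 = 28.
Redesigned: 6 × 1 + 2 × 2 = 6 + 4 = 10.
Reduction = 28 − 10 = 18.

18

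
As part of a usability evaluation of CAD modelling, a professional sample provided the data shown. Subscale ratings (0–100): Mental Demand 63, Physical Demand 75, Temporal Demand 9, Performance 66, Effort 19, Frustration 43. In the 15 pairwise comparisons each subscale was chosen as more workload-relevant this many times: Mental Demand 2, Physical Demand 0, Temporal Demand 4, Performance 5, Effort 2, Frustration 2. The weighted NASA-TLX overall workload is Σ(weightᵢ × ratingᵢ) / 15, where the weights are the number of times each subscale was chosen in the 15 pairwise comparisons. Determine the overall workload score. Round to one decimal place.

41.1

The tallies are the weights (they sum to 15).
Weighted sum = 2·63 + 0·75 + 4·9 + 5·66 + 2·19 + 2·43
            = 126 + 0 + 36 + 330 + 38 + 86 = 616.
Overall workload = 616 / 15 = 41.0667 ≈ 41.1.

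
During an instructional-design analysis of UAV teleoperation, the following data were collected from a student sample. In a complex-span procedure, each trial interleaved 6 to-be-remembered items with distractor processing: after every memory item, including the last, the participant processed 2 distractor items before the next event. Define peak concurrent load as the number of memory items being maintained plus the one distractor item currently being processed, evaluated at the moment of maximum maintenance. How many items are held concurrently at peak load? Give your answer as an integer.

Maintenance is greatest during the distractor(s) after memory item 6: all 6 memory items are being held.
One distractor item is concurrently being processed.
Peak concurrent load = 6 + 1 = 7 items.

7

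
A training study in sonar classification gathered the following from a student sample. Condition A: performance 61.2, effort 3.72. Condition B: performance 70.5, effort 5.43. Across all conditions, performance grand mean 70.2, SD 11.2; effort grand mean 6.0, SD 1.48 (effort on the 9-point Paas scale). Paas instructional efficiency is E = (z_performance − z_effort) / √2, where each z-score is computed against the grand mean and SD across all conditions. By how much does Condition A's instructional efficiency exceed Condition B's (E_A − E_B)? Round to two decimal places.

Condition A: z_P = (61.2 − 70.2)/11.2 = -0.8036; z_E = (3.72 − 6.0)/1.48 = -1.5405; E_A = (-0.8036 − (-1.5405))/√2 = 0.5211.
Condition B: z_P = (70.5 − 70.2)/11.2 = 0.0268; z_E = (5.43 − 6.0)/1.48 = -0.3851; E_B = (0.0268 − (-0.3851))/√2 = 0.2913.
E_A − E_B = 0.5211 − 0.2913 = 0.2298 ≈ 0.23.

0.23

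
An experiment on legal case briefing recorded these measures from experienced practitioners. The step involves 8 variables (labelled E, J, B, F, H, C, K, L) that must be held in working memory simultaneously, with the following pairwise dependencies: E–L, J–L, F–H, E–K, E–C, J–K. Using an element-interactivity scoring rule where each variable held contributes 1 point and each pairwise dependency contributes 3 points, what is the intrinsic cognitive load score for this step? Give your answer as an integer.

26

Count of variables held simultaneously: 8.
Count of pairwise dependencies listed: 6.
Element contribution: 8 × 1 = 8.
Interaction contribution: 6 × 3 = 18.
Intrinsic load = 8 + 18 = 26.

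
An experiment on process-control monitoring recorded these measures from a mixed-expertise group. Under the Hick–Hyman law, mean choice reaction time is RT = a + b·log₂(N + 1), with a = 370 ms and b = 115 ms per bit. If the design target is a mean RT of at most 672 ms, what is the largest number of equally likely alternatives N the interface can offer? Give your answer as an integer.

5

Set 370 + 115·log₂(N + 1) ≤ 672.
log₂(N + 1) ≤ (672 − 370) / 115 = 2.6261.
N + 1 ≤ 2^2.6261 = 6.1735.
N ≤ 5.1735, so the largest integer N is 5.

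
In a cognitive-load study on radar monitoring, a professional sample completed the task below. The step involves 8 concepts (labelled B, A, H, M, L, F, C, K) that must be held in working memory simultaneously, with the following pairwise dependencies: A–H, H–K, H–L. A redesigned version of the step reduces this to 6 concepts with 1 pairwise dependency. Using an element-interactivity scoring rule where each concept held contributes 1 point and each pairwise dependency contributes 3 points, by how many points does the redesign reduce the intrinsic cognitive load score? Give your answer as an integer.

Original: 8 × 1 + 3 × 3 = 8 + 9 = 17.
Redesigned: 6 × 1 + 1 × 3 = 6 + 3 = 9.
Reduction = 17 − 9 = 8.

8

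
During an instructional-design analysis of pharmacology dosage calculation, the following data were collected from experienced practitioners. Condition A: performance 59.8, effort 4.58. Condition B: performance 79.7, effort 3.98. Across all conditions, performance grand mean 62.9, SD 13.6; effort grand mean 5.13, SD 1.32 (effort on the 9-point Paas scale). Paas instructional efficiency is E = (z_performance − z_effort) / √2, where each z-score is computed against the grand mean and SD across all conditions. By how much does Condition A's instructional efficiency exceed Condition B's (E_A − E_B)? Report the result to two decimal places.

-1.36

Condition A: z_P = (59.8 − 62.9)/13.6 = -0.2279; z_E = (4.58 − 5.13)/1.32 = -0.4167; E_A = (-0.2279 − (-0.4167))/√2 = 0.1335.
Condition B: z_P = (79.7 − 62.9)/13.6 = 1.2353; z_E = (3.98 − 5.13)/1.32 = -0.8712; E_B = (1.2353 − (-0.8712))/√2 = 1.4895.
E_A − E_B = 0.1335 − 1.4895 = -1.3560 ≈ -1.36.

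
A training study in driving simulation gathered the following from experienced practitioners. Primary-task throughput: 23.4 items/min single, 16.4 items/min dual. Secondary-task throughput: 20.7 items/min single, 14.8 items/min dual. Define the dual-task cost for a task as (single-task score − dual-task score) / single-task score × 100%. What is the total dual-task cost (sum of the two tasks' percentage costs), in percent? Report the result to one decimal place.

Primary cost = (23.4 − 16.4) / 23.4 × 100% = 29.9145%.
Secondary cost = (20.7 − 14.8) / 20.7 × 100% = 28.5024%.
Total = 29.9145% + 28.5024% = 58.4169% ≈ 58.4%.

58.4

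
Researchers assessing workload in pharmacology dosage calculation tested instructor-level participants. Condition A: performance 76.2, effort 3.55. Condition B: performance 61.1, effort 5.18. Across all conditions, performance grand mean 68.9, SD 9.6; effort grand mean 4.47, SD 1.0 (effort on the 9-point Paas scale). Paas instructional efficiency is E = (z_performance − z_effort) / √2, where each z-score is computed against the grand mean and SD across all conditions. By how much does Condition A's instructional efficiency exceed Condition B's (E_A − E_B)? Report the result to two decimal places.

2.26

Condition A: z_P = (76.2 − 68.9)/9.6 = 0.7604; z_E = (3.55 − 4.47)/1.0 = -0.9200; E_A = (0.7604 − (-0.9200))/√2 = 1.1882.
Condition B: z_P = (61.1 − 68.9)/9.6 = -0.8125; z_E = (5.18 − 4.47)/1.0 = 0.7100; E_B = (-0.8125 − 0.7100)/√2 = -1.0766.
E_A − E_B = 1.1882 − (-1.0766) = 2.2648 ≈ 2.26.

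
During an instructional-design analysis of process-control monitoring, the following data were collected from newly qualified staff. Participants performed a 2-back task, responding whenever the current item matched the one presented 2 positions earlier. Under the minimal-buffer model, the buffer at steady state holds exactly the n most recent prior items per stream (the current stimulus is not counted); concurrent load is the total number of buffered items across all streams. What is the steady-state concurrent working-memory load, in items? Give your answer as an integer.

2

The buffer holds the 2 most recent prior items.
Steady-state concurrent load = 2 items.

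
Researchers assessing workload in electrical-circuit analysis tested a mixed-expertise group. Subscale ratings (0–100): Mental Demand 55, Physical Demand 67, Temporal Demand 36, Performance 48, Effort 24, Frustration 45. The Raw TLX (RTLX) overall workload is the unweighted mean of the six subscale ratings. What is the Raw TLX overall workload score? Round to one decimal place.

45.8

Sum of ratings = 55 + 67 + 36 + 48 + 24 + 45 = 275.
RTLX = 275 / 6 = 45.8333 ≈ 45.8.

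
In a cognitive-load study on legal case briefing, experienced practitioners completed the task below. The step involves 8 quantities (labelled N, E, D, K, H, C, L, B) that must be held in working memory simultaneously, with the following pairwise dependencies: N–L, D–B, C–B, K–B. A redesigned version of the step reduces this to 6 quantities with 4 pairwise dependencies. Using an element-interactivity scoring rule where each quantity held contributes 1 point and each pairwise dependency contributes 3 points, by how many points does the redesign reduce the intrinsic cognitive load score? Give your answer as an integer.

Original: 8 × 1 + 4 × 3 = 8 + 12 = 20.
Redesigned: 6 × 1 + 4 × 3 = 6 + 12 = 18.
Reduction = 20 − 18 = 2.

2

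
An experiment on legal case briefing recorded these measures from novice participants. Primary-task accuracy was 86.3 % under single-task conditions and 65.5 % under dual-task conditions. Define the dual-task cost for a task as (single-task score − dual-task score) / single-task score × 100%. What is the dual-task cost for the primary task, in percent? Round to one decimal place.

Cost = (86.3 − 65.5) / 86.3 × 100%
     = 20.8000 / 86.3 × 100% = 24.1020%.
≈ 24.1%.

24.1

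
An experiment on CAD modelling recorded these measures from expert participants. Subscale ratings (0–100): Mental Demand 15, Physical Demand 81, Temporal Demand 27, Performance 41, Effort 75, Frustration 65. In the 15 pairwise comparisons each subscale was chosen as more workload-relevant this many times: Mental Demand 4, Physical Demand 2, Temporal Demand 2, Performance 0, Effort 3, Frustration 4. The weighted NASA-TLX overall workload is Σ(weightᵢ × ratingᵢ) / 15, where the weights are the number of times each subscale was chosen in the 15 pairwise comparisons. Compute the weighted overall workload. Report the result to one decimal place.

The tallies are the weights (they sum to 15).
Weighted sum = 4·15 + 2·81 + 2·27 + 0·41 + 3·75 + 4·65
            = 60 + 162 + 54 + 0 + 225 + 260 = 761.
Overall workload = 761 / 15 = 50.7333 ≈ 50.7.

50.7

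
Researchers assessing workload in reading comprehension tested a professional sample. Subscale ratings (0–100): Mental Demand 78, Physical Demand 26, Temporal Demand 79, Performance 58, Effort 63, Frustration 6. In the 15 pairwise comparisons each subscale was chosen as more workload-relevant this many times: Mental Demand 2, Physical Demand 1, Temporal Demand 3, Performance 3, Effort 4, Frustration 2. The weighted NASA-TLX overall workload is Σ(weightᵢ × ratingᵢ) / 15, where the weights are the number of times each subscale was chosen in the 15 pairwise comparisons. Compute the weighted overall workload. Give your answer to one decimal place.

The tallies are the weights (they sum to 15).
Weighted sum = 2·78 + 1·26 + 3·79 + 3·58 + 4·63 + 2·6
            = 156 + 26 + 237 + 174 + 252 + 12 = 857.
Overall workload = 857 / 15 = 57.1333 ≈ 57.1.

57.1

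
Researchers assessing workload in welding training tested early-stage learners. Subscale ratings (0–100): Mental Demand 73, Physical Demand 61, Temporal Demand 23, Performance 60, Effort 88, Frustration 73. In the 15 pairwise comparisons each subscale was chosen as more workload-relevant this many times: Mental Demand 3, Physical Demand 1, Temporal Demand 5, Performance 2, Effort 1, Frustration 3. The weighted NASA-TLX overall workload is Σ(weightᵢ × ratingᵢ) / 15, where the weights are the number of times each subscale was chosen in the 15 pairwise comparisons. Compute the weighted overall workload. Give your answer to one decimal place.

The tallies are the weights (they sum to 15).
Weighted sum = 3·73 + 1·61 + 5·23 + 2·60 + 1·88 + 3·73
            = 219 + 61 + 115 + 120 + 88 + 219 = 822.
Overall workload = 822 / 15 = 54.8000 ≈ 54.8.

54.8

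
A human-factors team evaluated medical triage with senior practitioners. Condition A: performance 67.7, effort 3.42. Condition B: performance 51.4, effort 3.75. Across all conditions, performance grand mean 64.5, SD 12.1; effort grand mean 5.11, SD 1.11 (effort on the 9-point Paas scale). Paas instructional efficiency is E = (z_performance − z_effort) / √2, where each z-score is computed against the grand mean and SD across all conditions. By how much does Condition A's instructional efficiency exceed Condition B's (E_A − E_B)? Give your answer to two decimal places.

1.16

Condition A: z_P = (67.7 − 64.5)/12.1 = 0.2645; z_E = (3.42 − 5.11)/1.11 = -1.5225; E_A = (0.2645 − (-1.5225))/√2 = 1.2636.
Condition B: z_P = (51.4 − 64.5)/12.1 = -1.0826; z_E = (3.75 − 5.11)/1.11 = -1.2252; E_B = (-1.0826 − (-1.2252))/√2 = 0.1008.
E_A − E_B = 1.2636 − 0.1008 = 1.1628 ≈ 1.16.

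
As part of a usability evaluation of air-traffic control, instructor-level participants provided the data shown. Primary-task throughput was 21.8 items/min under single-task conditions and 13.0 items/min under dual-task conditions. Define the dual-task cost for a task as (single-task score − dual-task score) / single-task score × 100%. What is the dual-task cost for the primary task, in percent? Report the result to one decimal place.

Cost = (21.8 − 13.0) / 21.8 × 100%
     = 8.8000 / 21.8 × 100% = 40.3670%.
≈ 40.4%.

40.4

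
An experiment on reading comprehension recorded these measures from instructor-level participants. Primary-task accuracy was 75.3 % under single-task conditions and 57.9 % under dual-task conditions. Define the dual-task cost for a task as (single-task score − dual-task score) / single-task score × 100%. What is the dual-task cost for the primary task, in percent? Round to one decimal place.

Cost = (75.3 − 57.9) / 75.3 × 100%
     = 17.4000 / 75.3 × 100% = 23.1076%.
≈ 23.1%.

23.1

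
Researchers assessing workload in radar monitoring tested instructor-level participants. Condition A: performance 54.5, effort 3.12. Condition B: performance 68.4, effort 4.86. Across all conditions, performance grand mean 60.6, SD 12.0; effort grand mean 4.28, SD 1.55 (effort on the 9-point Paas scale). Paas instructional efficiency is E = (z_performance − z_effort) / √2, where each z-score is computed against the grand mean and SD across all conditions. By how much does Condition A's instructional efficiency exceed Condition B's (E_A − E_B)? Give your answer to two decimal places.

-0.03

Condition A: z_P = (54.5 − 60.6)/12.0 = -0.5083; z_E = (3.12 − 4.28)/1.55 = -0.7484; E_A = (-0.5083 − (-0.7484))/√2 = 0.1698.
Condition B: z_P = (68.4 − 60.6)/12.0 = 0.6500; z_E = (4.86 − 4.28)/1.55 = 0.3742; E_B = (0.6500 − 0.3742)/√2 = 0.1950.
E_A − E_B = 0.1698 − 0.1950 = -0.0252 ≈ -0.03.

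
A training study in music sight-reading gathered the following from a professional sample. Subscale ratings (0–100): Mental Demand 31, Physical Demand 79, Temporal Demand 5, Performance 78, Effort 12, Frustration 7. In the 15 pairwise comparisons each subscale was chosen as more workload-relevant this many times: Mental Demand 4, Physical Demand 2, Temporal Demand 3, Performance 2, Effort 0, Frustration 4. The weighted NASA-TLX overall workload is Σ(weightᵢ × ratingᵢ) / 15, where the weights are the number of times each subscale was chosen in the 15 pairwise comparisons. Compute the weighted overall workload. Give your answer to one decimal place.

The tallies are the weights (they sum to 15).
Weighted sum = 4·31 + 2·79 + 3·5 + 2·78 + 0·12 + 4·7
            = 124 + 158 + 15 + 156 + 0 + 28 = 481.
Overall workload = 481 / 15 = 32.0667 ≈ 32.1.

32.1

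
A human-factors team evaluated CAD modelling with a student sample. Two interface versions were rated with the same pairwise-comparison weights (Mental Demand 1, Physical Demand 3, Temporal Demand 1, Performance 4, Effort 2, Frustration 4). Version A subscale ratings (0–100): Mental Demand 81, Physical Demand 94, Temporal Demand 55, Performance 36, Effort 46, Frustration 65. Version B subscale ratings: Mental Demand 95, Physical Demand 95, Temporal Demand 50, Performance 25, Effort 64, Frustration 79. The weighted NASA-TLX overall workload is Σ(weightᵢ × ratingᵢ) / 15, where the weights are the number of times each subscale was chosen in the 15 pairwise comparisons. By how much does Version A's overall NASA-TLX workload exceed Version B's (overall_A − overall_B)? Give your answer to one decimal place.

Version A weighted sum = 1·81 + 3·94 + 1·55 + 4·36 + 2·46 + 4·65 = 81 + 282 + 55 + 144 + 92 + 260 = 914; overall_A = 914/15 = 60.9333.
Version B weighted sum = 1·95 + 3·95 + 1·50 + 4·25 + 2·64 + 4·79 = 95 + 285 + 50 + 100 + 128 + 316 = 974; overall_B = 974/15 = 64.9333.
Difference = 60.9333 − 64.9333 = -4.0000 ≈ -4.0.

-4.0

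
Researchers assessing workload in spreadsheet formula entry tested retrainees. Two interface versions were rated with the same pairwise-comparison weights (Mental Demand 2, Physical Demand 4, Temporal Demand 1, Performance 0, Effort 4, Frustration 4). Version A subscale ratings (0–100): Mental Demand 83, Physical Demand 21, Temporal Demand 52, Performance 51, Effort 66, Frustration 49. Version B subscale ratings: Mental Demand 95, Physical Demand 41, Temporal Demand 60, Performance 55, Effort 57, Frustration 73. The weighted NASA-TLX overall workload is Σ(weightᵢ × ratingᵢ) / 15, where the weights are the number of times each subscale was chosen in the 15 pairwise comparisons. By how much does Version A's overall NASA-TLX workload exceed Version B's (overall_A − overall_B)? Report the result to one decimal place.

-11.5

Version A weighted sum = 2·83 + 4·21 + 1·52 + 0·51 + 4·66 + 4·49 = 166 + 84 + 52 + 0 + 264 + 196 = 762; overall_A = 762/15 = 50.8000.
Version B weighted sum = 2·95 + 4·41 + 1·60 + 0·55 + 4·57 + 4·73 = 190 + 164 + 60 + 0 + 228 + 292 = 934; overall_B = 934/15 = 62.2667.
Difference = 50.8000 − 62.2667 = -11.4667 ≈ -11.5.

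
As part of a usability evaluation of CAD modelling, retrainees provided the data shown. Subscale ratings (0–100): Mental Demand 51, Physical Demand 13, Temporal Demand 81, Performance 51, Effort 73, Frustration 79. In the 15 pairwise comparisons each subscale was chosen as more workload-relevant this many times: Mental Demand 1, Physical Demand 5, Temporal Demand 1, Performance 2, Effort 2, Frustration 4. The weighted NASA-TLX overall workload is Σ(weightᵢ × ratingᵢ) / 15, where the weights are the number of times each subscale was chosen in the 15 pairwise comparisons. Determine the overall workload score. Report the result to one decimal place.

50.7

The tallies are the weights (they sum to 15).
Weighted sum = 1·51 + 5·13 + 1·81 + 2·51 + 2·73 + 4·79
            = 51 + 65 + 81 + 102 + 146 + 316 = 761.
Overall workload = 761 / 15 = 50.7333 ≈ 50.7.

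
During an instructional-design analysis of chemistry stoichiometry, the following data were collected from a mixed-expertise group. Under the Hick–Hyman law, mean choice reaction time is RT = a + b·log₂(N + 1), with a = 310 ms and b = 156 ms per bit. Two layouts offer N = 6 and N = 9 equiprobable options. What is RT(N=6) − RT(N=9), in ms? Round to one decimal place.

-80.3

RT(6) = 310 + 156·log₂(7) = 310 + 156·2.8074 = 747.9544 ms.
RT(9) = 310 + 156·log₂(10) = 310 + 156·3.3219 = 828.2164 ms.
Difference = 747.9544 − 828.2164 = -80.2620 ≈ -80.3 ms.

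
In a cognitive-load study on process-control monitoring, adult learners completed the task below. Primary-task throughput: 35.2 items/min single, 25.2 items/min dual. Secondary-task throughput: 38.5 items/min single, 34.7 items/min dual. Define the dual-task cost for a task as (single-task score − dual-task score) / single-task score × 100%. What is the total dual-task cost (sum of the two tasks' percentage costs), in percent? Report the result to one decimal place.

Primary cost = (35.2 − 25.2) / 35.2 × 100% = 28.4091%.
Secondary cost = (38.5 − 34.7) / 38.5 × 100% = 9.8701%.
Total = 28.4091% + 9.8701% = 38.2792% ≈ 38.3%.

38.3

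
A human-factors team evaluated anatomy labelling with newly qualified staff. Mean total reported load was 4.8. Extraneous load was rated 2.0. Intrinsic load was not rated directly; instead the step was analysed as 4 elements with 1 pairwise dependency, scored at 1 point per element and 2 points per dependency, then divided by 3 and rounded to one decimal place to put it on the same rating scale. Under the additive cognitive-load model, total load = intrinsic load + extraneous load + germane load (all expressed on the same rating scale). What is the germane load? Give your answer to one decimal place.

0.8

Intrinsic (element-interactivity): (4 × 1 + 1 × 2) / 3 = 6 / 3 = 2.0000 → 2.0.
germane load = total − intrinsic − extraneous
             = 4.8 − 2.0 − 2.0 = 0.8.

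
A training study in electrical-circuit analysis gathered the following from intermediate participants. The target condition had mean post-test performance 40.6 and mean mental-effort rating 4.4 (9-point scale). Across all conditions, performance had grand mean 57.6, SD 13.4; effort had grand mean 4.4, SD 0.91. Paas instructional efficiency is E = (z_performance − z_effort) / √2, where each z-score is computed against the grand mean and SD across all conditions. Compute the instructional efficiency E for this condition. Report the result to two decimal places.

-0.90

z_performance = (40.6 − 57.6) / 13.4 = -17.0000 / 13.4 = -1.2687.
z_effort = (4.4 − 4.4) / 0.91 = 0.0000 / 0.91 = 0.0000.
z_P − z_E = -1.2687 − 0.0000 = -1.2687.
E = -1.2687 / √2 = -1.2687 / 1.41421 = -0.8971 ≈ -0.90.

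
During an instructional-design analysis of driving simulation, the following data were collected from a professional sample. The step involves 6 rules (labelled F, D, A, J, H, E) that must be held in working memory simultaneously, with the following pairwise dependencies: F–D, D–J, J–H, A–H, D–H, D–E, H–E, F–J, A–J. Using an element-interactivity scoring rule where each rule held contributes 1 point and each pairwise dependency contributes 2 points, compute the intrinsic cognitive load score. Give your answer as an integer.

Count of rules held simultaneously: 6.
Count of pairwise dependencies listed: 9.
Element contribution: 6 × 1 = 6.
Interaction contribution: 9 × 2 = 18.
Intrinsic load = 6 + 18 = 24.

24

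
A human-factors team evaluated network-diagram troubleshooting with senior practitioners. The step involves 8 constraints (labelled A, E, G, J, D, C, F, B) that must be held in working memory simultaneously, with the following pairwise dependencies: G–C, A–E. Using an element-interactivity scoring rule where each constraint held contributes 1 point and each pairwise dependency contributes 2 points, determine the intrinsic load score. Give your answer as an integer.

12

Count of constraints held simultaneously: 8.
Count of pairwise dependencies listed: 2.
Element contribution: 8 × 1 = 8.
Interaction contribution: 2 × 2 = 4.
Intrinsic load = 8 + 4 = 12.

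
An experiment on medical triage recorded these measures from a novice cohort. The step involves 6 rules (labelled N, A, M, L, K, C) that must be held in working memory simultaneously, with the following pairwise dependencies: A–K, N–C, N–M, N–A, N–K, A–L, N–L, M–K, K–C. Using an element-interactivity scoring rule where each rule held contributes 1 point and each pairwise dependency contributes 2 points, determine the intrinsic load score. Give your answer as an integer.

Count of rules held simultaneously: 6.
Count of pairwise dependencies listed: 9.
Element contribution: 6 × 1 = 6.
Interaction contribution: 9 × 2 = 18.
Intrinsic load = 6 + 18 = 24.

24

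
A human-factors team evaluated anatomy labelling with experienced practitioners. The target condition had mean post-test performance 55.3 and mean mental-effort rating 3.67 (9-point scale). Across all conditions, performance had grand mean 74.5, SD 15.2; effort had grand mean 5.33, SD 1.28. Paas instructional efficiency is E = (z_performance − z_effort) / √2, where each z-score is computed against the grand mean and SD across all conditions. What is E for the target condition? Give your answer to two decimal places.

0.02

z_performance = (55.3 − 74.5) / 15.2 = -19.2000 / 15.2 = -1.2632.
z_effort = (3.67 − 5.33) / 1.28 = -1.6600 / 1.28 = -1.2969.
z_P − z_E = -1.2632 − (-1.2969) = 0.0337.
E = 0.0337 / √2 = 0.0337 / 1.41421 = 0.0238 ≈ 0.02.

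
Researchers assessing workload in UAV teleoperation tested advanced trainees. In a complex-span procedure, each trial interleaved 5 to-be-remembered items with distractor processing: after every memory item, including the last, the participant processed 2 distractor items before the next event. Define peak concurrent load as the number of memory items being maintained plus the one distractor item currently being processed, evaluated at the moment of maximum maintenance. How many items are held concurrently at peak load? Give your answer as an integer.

6

Maintenance is greatest during the distractor(s) after memory item 5: all 5 memory items are being held.
One distractor item is concurrently being processed.
Peak concurrent load = 5 + 1 = 6 items.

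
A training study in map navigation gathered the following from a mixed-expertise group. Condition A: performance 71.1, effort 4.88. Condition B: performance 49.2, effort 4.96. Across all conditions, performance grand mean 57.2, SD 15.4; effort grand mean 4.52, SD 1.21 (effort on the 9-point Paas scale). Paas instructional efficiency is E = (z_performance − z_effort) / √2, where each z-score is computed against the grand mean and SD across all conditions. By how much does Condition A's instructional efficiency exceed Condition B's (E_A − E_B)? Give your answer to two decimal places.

Condition A: z_P = (71.1 − 57.2)/15.4 = 0.9026; z_E = (4.88 − 4.52)/1.21 = 0.2975; E_A = (0.9026 − 0.2975)/√2 = 0.4279.
Condition B: z_P = (49.2 − 57.2)/15.4 = -0.5195; z_E = (4.96 − 4.52)/1.21 = 0.3636; E_B = (-0.5195 − 0.3636)/√2 = -0.6244.
E_A − E_B = 0.4279 − (-0.6244) = 1.0523 ≈ 1.05.

1.05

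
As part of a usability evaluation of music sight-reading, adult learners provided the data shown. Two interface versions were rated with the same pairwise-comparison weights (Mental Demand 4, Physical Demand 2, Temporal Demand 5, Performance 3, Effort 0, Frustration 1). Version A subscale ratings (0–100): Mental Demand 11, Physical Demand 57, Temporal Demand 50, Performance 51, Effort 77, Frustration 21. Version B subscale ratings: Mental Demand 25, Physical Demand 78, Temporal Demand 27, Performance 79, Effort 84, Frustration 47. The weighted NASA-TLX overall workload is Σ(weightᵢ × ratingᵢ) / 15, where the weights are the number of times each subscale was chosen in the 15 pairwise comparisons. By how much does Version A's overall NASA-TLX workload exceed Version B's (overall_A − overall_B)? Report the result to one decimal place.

Version A weighted sum = 4·11 + 2·57 + 5·50 + 3·51 + 0·77 + 1·21 = 44 + 114 + 250 + 153 + 0 + 21 = 582; overall_A = 582/15 = 38.8000.
Version B weighted sum = 4·25 + 2·78 + 5·27 + 3·79 + 0·84 + 1·47 = 100 + 156 + 135 + 237 + 0 + 47 = 675; overall_B = 675/15 = 45.0000.
Difference = 38.8000 − 45.0000 = -6.2000 ≈ -6.2.

-6.2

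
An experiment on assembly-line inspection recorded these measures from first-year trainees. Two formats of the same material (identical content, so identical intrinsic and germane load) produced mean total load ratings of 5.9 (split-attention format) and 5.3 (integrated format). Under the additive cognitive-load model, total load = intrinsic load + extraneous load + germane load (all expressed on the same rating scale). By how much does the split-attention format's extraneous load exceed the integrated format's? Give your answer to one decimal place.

Intrinsic and germane load are equal across formats, so the difference in total load equals the difference in extraneous load.
Extraneous-load difference = 5.9 − 5.3 = 0.6.

0.6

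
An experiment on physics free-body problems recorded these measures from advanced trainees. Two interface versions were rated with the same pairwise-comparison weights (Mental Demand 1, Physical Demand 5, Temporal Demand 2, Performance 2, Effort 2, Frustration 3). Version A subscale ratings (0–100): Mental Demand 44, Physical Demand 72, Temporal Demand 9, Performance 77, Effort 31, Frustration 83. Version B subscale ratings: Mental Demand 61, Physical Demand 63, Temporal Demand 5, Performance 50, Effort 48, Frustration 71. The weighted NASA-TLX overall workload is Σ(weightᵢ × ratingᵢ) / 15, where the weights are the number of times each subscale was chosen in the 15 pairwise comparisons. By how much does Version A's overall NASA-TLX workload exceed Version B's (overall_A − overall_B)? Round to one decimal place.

Version A weighted sum = 1·44 + 5·72 + 2·9 + 2·77 + 2·31 + 3·83 = 44 + 360 + 18 + 154 + 62 + 249 = 887; overall_A = 887/15 = 59.1333.
Version B weighted sum = 1·61 + 5·63 + 2·5 + 2·50 + 2·48 + 3·71 = 61 + 315 + 10 + 100 + 96 + 213 = 795; overall_B = 795/15 = 53.0000.
Difference = 59.1333 − 53.0000 = 6.1333 ≈ 6.1.

6.1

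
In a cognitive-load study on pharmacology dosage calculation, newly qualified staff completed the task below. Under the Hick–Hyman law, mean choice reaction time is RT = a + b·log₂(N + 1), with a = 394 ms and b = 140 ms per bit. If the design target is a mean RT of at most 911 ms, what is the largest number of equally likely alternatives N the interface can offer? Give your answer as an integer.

Set 394 + 140·log₂(N + 1) ≤ 911.
log₂(N + 1) ≤ (911 − 394) / 140 = 3.6929.
N + 1 ≤ 2^3.6929 = 12.9322.
N ≤ 11.9322, so the largest integer N is 11.

11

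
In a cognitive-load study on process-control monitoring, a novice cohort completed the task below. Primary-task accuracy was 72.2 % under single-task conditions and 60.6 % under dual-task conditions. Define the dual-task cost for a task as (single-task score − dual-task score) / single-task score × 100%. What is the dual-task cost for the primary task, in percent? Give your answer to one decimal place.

16.1

Cost = (72.2 − 60.6) / 72.2 × 100%
     = 11.6000 / 72.2 × 100% = 16.0665%.
≈ 16.1%.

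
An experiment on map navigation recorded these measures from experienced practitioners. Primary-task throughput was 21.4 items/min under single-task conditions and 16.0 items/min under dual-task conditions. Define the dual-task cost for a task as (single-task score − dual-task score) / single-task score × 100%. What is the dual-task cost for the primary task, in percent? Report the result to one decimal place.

25.2

Cost = (21.4 − 16.0) / 21.4 × 100%
     = 5.4000 / 21.4 × 100% = 25.2336%.
≈ 25.2%.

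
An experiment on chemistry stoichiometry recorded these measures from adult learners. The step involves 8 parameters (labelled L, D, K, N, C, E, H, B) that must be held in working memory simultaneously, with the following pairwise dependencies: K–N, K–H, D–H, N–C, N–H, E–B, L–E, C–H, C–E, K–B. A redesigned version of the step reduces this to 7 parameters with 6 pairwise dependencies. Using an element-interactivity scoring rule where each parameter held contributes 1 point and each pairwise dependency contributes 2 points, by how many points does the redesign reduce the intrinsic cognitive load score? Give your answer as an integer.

Original: 8 × 1 + 10 × 2 = 8 + 20 = 28.
Redesigned: 7 × 1 + 6 × 2 = 7 + 12 = 19.
Reduction = 28 − 19 = 9.

9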